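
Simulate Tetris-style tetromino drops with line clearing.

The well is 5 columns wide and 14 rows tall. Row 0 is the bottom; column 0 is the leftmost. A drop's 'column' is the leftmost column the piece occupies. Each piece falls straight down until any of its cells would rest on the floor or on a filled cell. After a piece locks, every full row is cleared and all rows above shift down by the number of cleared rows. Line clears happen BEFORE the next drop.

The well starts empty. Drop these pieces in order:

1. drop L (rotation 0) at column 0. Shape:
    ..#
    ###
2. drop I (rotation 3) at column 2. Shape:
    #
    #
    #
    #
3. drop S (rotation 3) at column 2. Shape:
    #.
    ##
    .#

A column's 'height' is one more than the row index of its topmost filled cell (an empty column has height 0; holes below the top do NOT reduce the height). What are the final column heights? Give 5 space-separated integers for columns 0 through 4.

Drop 1: L rot0 at col 0 lands with bottom-row=0; cleared 0 line(s) (total 0); column heights now [1 1 2 0 0], max=2
Drop 2: I rot3 at col 2 lands with bottom-row=2; cleared 0 line(s) (total 0); column heights now [1 1 6 0 0], max=6
Drop 3: S rot3 at col 2 lands with bottom-row=5; cleared 0 line(s) (total 0); column heights now [1 1 8 7 0], max=8

Answer: 1 1 8 7 0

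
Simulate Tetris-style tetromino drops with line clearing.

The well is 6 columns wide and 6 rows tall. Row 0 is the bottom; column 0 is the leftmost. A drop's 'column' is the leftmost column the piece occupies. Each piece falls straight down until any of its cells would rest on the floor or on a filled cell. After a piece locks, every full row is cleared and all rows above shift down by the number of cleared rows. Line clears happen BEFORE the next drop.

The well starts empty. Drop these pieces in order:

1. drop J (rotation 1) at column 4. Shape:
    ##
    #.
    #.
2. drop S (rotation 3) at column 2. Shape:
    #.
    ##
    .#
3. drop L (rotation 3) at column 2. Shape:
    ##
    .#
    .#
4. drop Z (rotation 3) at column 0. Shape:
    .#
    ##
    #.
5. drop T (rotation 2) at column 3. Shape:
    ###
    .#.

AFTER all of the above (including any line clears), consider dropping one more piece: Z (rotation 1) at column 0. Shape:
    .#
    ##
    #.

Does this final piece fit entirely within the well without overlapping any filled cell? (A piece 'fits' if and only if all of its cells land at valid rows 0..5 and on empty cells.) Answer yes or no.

Drop 1: J rot1 at col 4 lands with bottom-row=0; cleared 0 line(s) (total 0); column heights now [0 0 0 0 3 3], max=3
Drop 2: S rot3 at col 2 lands with bottom-row=0; cleared 0 line(s) (total 0); column heights now [0 0 3 2 3 3], max=3
Drop 3: L rot3 at col 2 lands with bottom-row=2; cleared 0 line(s) (total 0); column heights now [0 0 5 5 3 3], max=5
Drop 4: Z rot3 at col 0 lands with bottom-row=0; cleared 0 line(s) (total 0); column heights now [2 3 5 5 3 3], max=5
Drop 5: T rot2 at col 3 lands with bottom-row=4; cleared 0 line(s) (total 0); column heights now [2 3 5 6 6 6], max=6
Test piece Z rot1 at col 0 (width 2): heights before test = [2 3 5 6 6 6]; fits = True

Answer: yes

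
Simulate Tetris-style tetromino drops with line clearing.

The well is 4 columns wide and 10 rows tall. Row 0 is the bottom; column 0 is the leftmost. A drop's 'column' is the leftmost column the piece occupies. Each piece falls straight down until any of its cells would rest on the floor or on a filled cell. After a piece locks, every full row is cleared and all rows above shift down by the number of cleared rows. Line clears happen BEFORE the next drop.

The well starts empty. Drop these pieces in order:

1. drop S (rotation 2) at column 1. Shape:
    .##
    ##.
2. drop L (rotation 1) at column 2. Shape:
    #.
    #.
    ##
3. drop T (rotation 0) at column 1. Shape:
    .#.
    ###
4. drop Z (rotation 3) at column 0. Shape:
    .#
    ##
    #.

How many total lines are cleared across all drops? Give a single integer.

Answer: 1

Derivation:
Drop 1: S rot2 at col 1 lands with bottom-row=0; cleared 0 line(s) (total 0); column heights now [0 1 2 2], max=2
Drop 2: L rot1 at col 2 lands with bottom-row=2; cleared 0 line(s) (total 0); column heights now [0 1 5 3], max=5
Drop 3: T rot0 at col 1 lands with bottom-row=5; cleared 0 line(s) (total 0); column heights now [0 6 7 6], max=7
Drop 4: Z rot3 at col 0 lands with bottom-row=5; cleared 1 line(s) (total 1); column heights now [6 7 6 3], max=7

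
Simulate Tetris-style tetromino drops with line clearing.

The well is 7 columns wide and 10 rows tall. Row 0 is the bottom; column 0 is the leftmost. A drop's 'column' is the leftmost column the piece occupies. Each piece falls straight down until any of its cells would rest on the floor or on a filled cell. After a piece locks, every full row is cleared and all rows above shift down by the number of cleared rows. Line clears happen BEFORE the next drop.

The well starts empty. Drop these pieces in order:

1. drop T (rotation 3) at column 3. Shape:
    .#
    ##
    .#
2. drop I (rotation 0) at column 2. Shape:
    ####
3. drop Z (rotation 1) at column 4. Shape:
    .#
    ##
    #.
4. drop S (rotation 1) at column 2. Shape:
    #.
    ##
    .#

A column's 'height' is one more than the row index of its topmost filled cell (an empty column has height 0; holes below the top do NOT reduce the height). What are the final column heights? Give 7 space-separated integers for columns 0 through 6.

Drop 1: T rot3 at col 3 lands with bottom-row=0; cleared 0 line(s) (total 0); column heights now [0 0 0 2 3 0 0], max=3
Drop 2: I rot0 at col 2 lands with bottom-row=3; cleared 0 line(s) (total 0); column heights now [0 0 4 4 4 4 0], max=4
Drop 3: Z rot1 at col 4 lands with bottom-row=4; cleared 0 line(s) (total 0); column heights now [0 0 4 4 6 7 0], max=7
Drop 4: S rot1 at col 2 lands with bottom-row=4; cleared 0 line(s) (total 0); column heights now [0 0 7 6 6 7 0], max=7

Answer: 0 0 7 6 6 7 0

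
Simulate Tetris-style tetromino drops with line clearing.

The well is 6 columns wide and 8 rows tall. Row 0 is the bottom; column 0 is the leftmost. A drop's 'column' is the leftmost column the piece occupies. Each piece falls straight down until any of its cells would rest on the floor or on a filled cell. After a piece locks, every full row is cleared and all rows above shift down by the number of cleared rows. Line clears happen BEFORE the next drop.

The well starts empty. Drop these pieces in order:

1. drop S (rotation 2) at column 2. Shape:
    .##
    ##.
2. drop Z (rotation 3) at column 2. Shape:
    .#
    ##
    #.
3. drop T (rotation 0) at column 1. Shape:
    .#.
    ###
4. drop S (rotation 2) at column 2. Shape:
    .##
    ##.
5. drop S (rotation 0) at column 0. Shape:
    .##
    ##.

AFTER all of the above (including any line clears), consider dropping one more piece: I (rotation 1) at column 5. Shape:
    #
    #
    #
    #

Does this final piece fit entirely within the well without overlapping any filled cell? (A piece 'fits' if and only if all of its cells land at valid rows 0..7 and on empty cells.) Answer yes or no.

Drop 1: S rot2 at col 2 lands with bottom-row=0; cleared 0 line(s) (total 0); column heights now [0 0 1 2 2 0], max=2
Drop 2: Z rot3 at col 2 lands with bottom-row=1; cleared 0 line(s) (total 0); column heights now [0 0 3 4 2 0], max=4
Drop 3: T rot0 at col 1 lands with bottom-row=4; cleared 0 line(s) (total 0); column heights now [0 5 6 5 2 0], max=6
Drop 4: S rot2 at col 2 lands with bottom-row=6; cleared 0 line(s) (total 0); column heights now [0 5 7 8 8 0], max=8
Drop 5: S rot0 at col 0 lands with bottom-row=6; cleared 0 line(s) (total 0); column heights now [7 8 8 8 8 0], max=8
Test piece I rot1 at col 5 (width 1): heights before test = [7 8 8 8 8 0]; fits = True

Answer: yes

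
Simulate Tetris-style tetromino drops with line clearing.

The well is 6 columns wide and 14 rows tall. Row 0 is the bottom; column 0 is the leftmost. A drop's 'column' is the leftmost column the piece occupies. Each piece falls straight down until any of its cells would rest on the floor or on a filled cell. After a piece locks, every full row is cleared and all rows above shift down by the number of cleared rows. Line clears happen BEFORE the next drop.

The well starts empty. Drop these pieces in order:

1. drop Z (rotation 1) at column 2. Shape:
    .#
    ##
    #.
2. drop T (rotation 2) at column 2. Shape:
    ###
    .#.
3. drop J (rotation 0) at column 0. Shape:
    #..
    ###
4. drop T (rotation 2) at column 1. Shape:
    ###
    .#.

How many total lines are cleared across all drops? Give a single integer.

Drop 1: Z rot1 at col 2 lands with bottom-row=0; cleared 0 line(s) (total 0); column heights now [0 0 2 3 0 0], max=3
Drop 2: T rot2 at col 2 lands with bottom-row=3; cleared 0 line(s) (total 0); column heights now [0 0 5 5 5 0], max=5
Drop 3: J rot0 at col 0 lands with bottom-row=5; cleared 0 line(s) (total 0); column heights now [7 6 6 5 5 0], max=7
Drop 4: T rot2 at col 1 lands with bottom-row=6; cleared 0 line(s) (total 0); column heights now [7 8 8 8 5 0], max=8

Answer: 0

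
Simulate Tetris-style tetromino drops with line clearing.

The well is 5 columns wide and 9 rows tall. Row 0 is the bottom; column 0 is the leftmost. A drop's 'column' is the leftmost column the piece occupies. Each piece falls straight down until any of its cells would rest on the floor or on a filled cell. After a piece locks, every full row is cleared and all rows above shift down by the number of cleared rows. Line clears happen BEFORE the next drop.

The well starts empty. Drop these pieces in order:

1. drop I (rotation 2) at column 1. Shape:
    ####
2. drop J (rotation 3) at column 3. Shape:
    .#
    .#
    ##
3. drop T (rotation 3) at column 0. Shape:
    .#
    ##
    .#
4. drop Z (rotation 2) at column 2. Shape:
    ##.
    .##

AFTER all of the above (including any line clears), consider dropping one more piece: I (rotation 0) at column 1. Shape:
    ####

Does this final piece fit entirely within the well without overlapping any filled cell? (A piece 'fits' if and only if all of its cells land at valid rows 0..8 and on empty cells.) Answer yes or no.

Answer: yes

Derivation:
Drop 1: I rot2 at col 1 lands with bottom-row=0; cleared 0 line(s) (total 0); column heights now [0 1 1 1 1], max=1
Drop 2: J rot3 at col 3 lands with bottom-row=1; cleared 0 line(s) (total 0); column heights now [0 1 1 2 4], max=4
Drop 3: T rot3 at col 0 lands with bottom-row=1; cleared 0 line(s) (total 0); column heights now [3 4 1 2 4], max=4
Drop 4: Z rot2 at col 2 lands with bottom-row=4; cleared 0 line(s) (total 0); column heights now [3 4 6 6 5], max=6
Test piece I rot0 at col 1 (width 4): heights before test = [3 4 6 6 5]; fits = True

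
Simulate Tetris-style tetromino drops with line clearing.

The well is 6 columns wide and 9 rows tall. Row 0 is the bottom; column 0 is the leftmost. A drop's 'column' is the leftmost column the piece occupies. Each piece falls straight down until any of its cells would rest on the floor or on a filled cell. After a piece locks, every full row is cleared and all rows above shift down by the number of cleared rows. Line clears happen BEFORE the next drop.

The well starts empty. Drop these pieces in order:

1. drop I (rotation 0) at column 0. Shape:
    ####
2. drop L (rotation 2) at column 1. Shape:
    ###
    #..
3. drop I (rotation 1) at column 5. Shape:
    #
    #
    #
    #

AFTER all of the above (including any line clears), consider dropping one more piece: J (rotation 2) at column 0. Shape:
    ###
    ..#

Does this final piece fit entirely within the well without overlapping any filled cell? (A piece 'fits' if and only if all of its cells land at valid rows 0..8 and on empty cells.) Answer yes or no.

Answer: yes

Derivation:
Drop 1: I rot0 at col 0 lands with bottom-row=0; cleared 0 line(s) (total 0); column heights now [1 1 1 1 0 0], max=1
Drop 2: L rot2 at col 1 lands with bottom-row=1; cleared 0 line(s) (total 0); column heights now [1 3 3 3 0 0], max=3
Drop 3: I rot1 at col 5 lands with bottom-row=0; cleared 0 line(s) (total 0); column heights now [1 3 3 3 0 4], max=4
Test piece J rot2 at col 0 (width 3): heights before test = [1 3 3 3 0 4]; fits = True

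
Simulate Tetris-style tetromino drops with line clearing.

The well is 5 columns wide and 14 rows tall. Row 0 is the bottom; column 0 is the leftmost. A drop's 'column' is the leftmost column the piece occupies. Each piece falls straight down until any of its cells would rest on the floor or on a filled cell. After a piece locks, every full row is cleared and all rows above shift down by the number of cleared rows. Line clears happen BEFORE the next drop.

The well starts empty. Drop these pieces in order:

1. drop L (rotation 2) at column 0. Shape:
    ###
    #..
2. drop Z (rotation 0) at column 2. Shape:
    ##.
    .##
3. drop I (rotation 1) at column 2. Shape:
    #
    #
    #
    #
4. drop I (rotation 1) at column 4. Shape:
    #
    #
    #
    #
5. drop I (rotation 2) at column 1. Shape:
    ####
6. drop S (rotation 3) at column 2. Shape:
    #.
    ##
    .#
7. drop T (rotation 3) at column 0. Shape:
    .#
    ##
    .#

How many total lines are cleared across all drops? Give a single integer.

Answer: 1

Derivation:
Drop 1: L rot2 at col 0 lands with bottom-row=0; cleared 0 line(s) (total 0); column heights now [2 2 2 0 0], max=2
Drop 2: Z rot0 at col 2 lands with bottom-row=1; cleared 1 line(s) (total 1); column heights now [1 0 2 2 0], max=2
Drop 3: I rot1 at col 2 lands with bottom-row=2; cleared 0 line(s) (total 1); column heights now [1 0 6 2 0], max=6
Drop 4: I rot1 at col 4 lands with bottom-row=0; cleared 0 line(s) (total 1); column heights now [1 0 6 2 4], max=6
Drop 5: I rot2 at col 1 lands with bottom-row=6; cleared 0 line(s) (total 1); column heights now [1 7 7 7 7], max=7
Drop 6: S rot3 at col 2 lands with bottom-row=7; cleared 0 line(s) (total 1); column heights now [1 7 10 9 7], max=10
Drop 7: T rot3 at col 0 lands with bottom-row=7; cleared 0 line(s) (total 1); column heights now [9 10 10 9 7], max=10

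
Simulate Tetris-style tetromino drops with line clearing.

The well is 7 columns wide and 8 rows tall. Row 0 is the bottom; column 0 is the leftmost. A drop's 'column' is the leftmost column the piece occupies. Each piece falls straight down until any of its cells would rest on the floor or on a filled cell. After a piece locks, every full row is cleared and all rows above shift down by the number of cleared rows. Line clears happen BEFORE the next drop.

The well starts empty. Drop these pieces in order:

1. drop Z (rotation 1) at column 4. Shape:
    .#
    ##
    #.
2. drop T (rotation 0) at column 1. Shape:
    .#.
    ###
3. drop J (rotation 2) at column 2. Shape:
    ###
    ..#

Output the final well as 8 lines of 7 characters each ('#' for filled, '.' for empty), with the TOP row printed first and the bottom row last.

Answer: .......
.......
.......
.......
..###..
....##.
..#.##.
.####..

Derivation:
Drop 1: Z rot1 at col 4 lands with bottom-row=0; cleared 0 line(s) (total 0); column heights now [0 0 0 0 2 3 0], max=3
Drop 2: T rot0 at col 1 lands with bottom-row=0; cleared 0 line(s) (total 0); column heights now [0 1 2 1 2 3 0], max=3
Drop 3: J rot2 at col 2 lands with bottom-row=2; cleared 0 line(s) (total 0); column heights now [0 1 4 4 4 3 0], max=4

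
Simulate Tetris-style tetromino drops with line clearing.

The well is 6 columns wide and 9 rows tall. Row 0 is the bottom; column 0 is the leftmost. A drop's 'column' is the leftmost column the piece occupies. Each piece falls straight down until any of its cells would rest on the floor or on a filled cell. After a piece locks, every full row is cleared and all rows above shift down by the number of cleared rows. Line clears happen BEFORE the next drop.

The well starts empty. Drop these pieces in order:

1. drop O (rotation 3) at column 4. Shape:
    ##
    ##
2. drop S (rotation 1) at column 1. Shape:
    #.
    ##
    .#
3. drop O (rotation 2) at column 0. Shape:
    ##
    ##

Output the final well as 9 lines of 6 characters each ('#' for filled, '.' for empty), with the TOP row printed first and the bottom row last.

Answer: ......
......
......
......
##....
##....
.#....
.##.##
..#.##

Derivation:
Drop 1: O rot3 at col 4 lands with bottom-row=0; cleared 0 line(s) (total 0); column heights now [0 0 0 0 2 2], max=2
Drop 2: S rot1 at col 1 lands with bottom-row=0; cleared 0 line(s) (total 0); column heights now [0 3 2 0 2 2], max=3
Drop 3: O rot2 at col 0 lands with bottom-row=3; cleared 0 line(s) (total 0); column heights now [5 5 2 0 2 2], max=5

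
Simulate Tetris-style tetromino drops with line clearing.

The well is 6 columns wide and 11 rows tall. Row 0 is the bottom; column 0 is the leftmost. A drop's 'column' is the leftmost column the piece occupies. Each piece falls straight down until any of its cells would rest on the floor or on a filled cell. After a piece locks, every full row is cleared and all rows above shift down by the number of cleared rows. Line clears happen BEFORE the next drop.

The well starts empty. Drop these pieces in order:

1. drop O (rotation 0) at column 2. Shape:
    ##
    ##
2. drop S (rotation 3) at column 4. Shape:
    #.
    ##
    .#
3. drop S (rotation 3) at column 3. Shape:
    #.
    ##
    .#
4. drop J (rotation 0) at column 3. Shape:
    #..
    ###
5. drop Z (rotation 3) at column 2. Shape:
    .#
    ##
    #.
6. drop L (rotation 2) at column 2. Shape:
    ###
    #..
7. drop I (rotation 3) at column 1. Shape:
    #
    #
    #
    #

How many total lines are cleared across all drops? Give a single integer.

Drop 1: O rot0 at col 2 lands with bottom-row=0; cleared 0 line(s) (total 0); column heights now [0 0 2 2 0 0], max=2
Drop 2: S rot3 at col 4 lands with bottom-row=0; cleared 0 line(s) (total 0); column heights now [0 0 2 2 3 2], max=3
Drop 3: S rot3 at col 3 lands with bottom-row=3; cleared 0 line(s) (total 0); column heights now [0 0 2 6 5 2], max=6
Drop 4: J rot0 at col 3 lands with bottom-row=6; cleared 0 line(s) (total 0); column heights now [0 0 2 8 7 7], max=8
Drop 5: Z rot3 at col 2 lands with bottom-row=7; cleared 0 line(s) (total 0); column heights now [0 0 9 10 7 7], max=10
Drop 6: L rot2 at col 2 lands with bottom-row=9; cleared 0 line(s) (total 0); column heights now [0 0 11 11 11 7], max=11
Drop 7: I rot3 at col 1 lands with bottom-row=0; cleared 0 line(s) (total 0); column heights now [0 4 11 11 11 7], max=11

Answer: 0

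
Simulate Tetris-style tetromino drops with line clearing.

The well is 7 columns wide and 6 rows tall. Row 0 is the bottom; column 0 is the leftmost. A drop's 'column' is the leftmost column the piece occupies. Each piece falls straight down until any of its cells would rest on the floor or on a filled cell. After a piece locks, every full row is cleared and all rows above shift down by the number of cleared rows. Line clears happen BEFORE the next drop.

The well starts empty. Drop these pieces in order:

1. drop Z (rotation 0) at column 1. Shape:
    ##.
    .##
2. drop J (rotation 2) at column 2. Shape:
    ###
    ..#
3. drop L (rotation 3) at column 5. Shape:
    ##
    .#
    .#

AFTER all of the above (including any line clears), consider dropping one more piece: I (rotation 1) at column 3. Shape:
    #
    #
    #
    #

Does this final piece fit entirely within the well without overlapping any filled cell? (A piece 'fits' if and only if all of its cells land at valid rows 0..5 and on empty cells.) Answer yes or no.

Drop 1: Z rot0 at col 1 lands with bottom-row=0; cleared 0 line(s) (total 0); column heights now [0 2 2 1 0 0 0], max=2
Drop 2: J rot2 at col 2 lands with bottom-row=1; cleared 0 line(s) (total 0); column heights now [0 2 3 3 3 0 0], max=3
Drop 3: L rot3 at col 5 lands with bottom-row=0; cleared 0 line(s) (total 0); column heights now [0 2 3 3 3 3 3], max=3
Test piece I rot1 at col 3 (width 1): heights before test = [0 2 3 3 3 3 3]; fits = False

Answer: no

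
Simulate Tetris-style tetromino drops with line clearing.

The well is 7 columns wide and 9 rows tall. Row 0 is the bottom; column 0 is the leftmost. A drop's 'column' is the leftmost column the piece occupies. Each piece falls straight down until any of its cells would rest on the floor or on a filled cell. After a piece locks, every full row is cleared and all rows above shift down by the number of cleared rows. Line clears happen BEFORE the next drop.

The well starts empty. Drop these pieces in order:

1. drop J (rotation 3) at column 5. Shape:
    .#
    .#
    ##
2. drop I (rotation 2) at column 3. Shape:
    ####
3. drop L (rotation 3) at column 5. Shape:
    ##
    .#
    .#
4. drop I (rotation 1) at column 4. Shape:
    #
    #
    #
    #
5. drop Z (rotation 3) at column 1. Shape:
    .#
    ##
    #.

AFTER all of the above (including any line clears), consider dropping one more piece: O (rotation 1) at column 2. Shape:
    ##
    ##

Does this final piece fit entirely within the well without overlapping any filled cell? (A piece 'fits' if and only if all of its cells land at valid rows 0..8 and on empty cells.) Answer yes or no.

Answer: yes

Derivation:
Drop 1: J rot3 at col 5 lands with bottom-row=0; cleared 0 line(s) (total 0); column heights now [0 0 0 0 0 1 3], max=3
Drop 2: I rot2 at col 3 lands with bottom-row=3; cleared 0 line(s) (total 0); column heights now [0 0 0 4 4 4 4], max=4
Drop 3: L rot3 at col 5 lands with bottom-row=4; cleared 0 line(s) (total 0); column heights now [0 0 0 4 4 7 7], max=7
Drop 4: I rot1 at col 4 lands with bottom-row=4; cleared 0 line(s) (total 0); column heights now [0 0 0 4 8 7 7], max=8
Drop 5: Z rot3 at col 1 lands with bottom-row=0; cleared 0 line(s) (total 0); column heights now [0 2 3 4 8 7 7], max=8
Test piece O rot1 at col 2 (width 2): heights before test = [0 2 3 4 8 7 7]; fits = True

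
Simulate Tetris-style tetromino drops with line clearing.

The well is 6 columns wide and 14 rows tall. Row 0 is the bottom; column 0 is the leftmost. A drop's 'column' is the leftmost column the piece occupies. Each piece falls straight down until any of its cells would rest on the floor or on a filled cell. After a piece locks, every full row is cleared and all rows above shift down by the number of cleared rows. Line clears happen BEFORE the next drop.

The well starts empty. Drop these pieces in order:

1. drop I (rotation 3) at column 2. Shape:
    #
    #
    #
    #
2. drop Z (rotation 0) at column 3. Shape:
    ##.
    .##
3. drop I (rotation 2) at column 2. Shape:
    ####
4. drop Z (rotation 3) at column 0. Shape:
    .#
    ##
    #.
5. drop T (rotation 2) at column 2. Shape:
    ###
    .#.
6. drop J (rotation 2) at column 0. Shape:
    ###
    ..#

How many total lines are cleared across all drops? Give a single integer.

Answer: 0

Derivation:
Drop 1: I rot3 at col 2 lands with bottom-row=0; cleared 0 line(s) (total 0); column heights now [0 0 4 0 0 0], max=4
Drop 2: Z rot0 at col 3 lands with bottom-row=0; cleared 0 line(s) (total 0); column heights now [0 0 4 2 2 1], max=4
Drop 3: I rot2 at col 2 lands with bottom-row=4; cleared 0 line(s) (total 0); column heights now [0 0 5 5 5 5], max=5
Drop 4: Z rot3 at col 0 lands with bottom-row=0; cleared 0 line(s) (total 0); column heights now [2 3 5 5 5 5], max=5
Drop 5: T rot2 at col 2 lands with bottom-row=5; cleared 0 line(s) (total 0); column heights now [2 3 7 7 7 5], max=7
Drop 6: J rot2 at col 0 lands with bottom-row=7; cleared 0 line(s) (total 0); column heights now [9 9 9 7 7 5], max=9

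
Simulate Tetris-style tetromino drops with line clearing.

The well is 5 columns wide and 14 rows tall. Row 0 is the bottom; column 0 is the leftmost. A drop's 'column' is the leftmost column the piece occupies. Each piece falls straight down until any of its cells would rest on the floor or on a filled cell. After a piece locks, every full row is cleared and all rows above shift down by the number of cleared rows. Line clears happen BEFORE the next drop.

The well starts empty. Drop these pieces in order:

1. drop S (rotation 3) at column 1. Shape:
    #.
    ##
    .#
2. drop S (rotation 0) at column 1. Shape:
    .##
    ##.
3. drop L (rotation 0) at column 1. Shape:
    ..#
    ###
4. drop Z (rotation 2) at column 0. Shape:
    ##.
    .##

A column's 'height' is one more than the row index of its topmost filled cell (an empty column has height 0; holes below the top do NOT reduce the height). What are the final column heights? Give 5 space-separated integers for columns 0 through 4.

Drop 1: S rot3 at col 1 lands with bottom-row=0; cleared 0 line(s) (total 0); column heights now [0 3 2 0 0], max=3
Drop 2: S rot0 at col 1 lands with bottom-row=3; cleared 0 line(s) (total 0); column heights now [0 4 5 5 0], max=5
Drop 3: L rot0 at col 1 lands with bottom-row=5; cleared 0 line(s) (total 0); column heights now [0 6 6 7 0], max=7
Drop 4: Z rot2 at col 0 lands with bottom-row=6; cleared 0 line(s) (total 0); column heights now [8 8 7 7 0], max=8

Answer: 8 8 7 7 0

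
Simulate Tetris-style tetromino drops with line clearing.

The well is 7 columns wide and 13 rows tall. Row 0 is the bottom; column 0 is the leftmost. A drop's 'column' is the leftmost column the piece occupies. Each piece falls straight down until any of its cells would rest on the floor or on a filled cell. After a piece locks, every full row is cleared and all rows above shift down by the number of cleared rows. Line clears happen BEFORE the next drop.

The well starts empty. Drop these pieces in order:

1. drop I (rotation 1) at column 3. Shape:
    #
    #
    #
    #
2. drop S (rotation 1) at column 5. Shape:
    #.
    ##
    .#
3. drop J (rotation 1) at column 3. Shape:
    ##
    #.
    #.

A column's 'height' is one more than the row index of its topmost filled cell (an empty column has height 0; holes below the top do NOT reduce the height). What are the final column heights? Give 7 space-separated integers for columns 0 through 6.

Answer: 0 0 0 7 7 3 2

Derivation:
Drop 1: I rot1 at col 3 lands with bottom-row=0; cleared 0 line(s) (total 0); column heights now [0 0 0 4 0 0 0], max=4
Drop 2: S rot1 at col 5 lands with bottom-row=0; cleared 0 line(s) (total 0); column heights now [0 0 0 4 0 3 2], max=4
Drop 3: J rot1 at col 3 lands with bottom-row=4; cleared 0 line(s) (total 0); column heights now [0 0 0 7 7 3 2], max=7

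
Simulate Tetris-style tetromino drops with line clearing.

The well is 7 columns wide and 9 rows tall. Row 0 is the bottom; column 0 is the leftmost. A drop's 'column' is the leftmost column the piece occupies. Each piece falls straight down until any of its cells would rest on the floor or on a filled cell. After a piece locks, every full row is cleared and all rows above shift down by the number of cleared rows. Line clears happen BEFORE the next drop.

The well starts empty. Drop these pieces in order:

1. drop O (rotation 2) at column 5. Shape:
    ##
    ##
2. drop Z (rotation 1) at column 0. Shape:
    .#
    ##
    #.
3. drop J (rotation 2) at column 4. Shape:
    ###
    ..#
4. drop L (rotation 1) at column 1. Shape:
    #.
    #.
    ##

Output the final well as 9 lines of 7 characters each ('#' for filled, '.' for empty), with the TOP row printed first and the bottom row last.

Drop 1: O rot2 at col 5 lands with bottom-row=0; cleared 0 line(s) (total 0); column heights now [0 0 0 0 0 2 2], max=2
Drop 2: Z rot1 at col 0 lands with bottom-row=0; cleared 0 line(s) (total 0); column heights now [2 3 0 0 0 2 2], max=3
Drop 3: J rot2 at col 4 lands with bottom-row=2; cleared 0 line(s) (total 0); column heights now [2 3 0 0 4 4 4], max=4
Drop 4: L rot1 at col 1 lands with bottom-row=3; cleared 0 line(s) (total 0); column heights now [2 6 4 0 4 4 4], max=6

Answer: .......
.......
.......
.#.....
.#.....
.##.###
.#....#
##...##
#....##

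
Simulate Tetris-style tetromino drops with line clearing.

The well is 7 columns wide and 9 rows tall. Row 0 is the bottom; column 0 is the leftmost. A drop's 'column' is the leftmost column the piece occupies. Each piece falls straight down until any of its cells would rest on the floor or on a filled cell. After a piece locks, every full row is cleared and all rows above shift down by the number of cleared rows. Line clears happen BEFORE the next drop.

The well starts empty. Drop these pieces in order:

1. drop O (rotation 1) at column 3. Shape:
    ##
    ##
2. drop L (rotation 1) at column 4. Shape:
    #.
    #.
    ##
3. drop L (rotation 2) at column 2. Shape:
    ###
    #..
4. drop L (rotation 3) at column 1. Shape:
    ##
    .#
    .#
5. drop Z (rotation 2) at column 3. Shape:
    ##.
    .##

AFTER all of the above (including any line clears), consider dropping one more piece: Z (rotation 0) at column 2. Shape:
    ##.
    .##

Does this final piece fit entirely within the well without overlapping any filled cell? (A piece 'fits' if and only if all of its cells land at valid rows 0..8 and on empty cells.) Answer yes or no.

Answer: no

Derivation:
Drop 1: O rot1 at col 3 lands with bottom-row=0; cleared 0 line(s) (total 0); column heights now [0 0 0 2 2 0 0], max=2
Drop 2: L rot1 at col 4 lands with bottom-row=2; cleared 0 line(s) (total 0); column heights now [0 0 0 2 5 3 0], max=5
Drop 3: L rot2 at col 2 lands with bottom-row=4; cleared 0 line(s) (total 0); column heights now [0 0 6 6 6 3 0], max=6
Drop 4: L rot3 at col 1 lands with bottom-row=6; cleared 0 line(s) (total 0); column heights now [0 9 9 6 6 3 0], max=9
Drop 5: Z rot2 at col 3 lands with bottom-row=6; cleared 0 line(s) (total 0); column heights now [0 9 9 8 8 7 0], max=9
Test piece Z rot0 at col 2 (width 3): heights before test = [0 9 9 8 8 7 0]; fits = False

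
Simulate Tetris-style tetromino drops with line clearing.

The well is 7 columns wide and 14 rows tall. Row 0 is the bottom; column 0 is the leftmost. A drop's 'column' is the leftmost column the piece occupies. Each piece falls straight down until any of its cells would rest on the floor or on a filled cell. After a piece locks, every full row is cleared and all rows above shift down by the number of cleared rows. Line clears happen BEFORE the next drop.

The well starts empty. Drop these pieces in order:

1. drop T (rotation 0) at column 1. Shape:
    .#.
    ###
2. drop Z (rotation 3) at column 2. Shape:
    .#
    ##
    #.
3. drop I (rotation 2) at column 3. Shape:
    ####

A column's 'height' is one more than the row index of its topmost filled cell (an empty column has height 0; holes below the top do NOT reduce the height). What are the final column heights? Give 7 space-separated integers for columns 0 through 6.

Drop 1: T rot0 at col 1 lands with bottom-row=0; cleared 0 line(s) (total 0); column heights now [0 1 2 1 0 0 0], max=2
Drop 2: Z rot3 at col 2 lands with bottom-row=2; cleared 0 line(s) (total 0); column heights now [0 1 4 5 0 0 0], max=5
Drop 3: I rot2 at col 3 lands with bottom-row=5; cleared 0 line(s) (total 0); column heights now [0 1 4 6 6 6 6], max=6

Answer: 0 1 4 6 6 6 6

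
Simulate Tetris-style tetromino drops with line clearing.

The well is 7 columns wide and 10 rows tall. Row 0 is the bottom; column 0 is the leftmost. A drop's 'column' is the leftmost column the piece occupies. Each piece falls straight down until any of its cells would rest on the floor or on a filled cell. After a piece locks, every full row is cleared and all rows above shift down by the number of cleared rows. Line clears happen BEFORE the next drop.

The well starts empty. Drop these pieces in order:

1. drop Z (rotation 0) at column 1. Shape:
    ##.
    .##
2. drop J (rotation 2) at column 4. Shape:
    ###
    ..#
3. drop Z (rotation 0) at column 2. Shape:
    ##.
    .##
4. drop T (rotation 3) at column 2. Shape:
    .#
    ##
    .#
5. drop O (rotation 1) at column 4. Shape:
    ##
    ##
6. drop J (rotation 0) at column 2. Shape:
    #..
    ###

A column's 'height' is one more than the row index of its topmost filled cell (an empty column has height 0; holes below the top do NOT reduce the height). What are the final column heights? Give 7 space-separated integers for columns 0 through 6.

Answer: 0 2 9 8 8 5 2

Derivation:
Drop 1: Z rot0 at col 1 lands with bottom-row=0; cleared 0 line(s) (total 0); column heights now [0 2 2 1 0 0 0], max=2
Drop 2: J rot2 at col 4 lands with bottom-row=0; cleared 0 line(s) (total 0); column heights now [0 2 2 1 2 2 2], max=2
Drop 3: Z rot0 at col 2 lands with bottom-row=2; cleared 0 line(s) (total 0); column heights now [0 2 4 4 3 2 2], max=4
Drop 4: T rot3 at col 2 lands with bottom-row=4; cleared 0 line(s) (total 0); column heights now [0 2 6 7 3 2 2], max=7
Drop 5: O rot1 at col 4 lands with bottom-row=3; cleared 0 line(s) (total 0); column heights now [0 2 6 7 5 5 2], max=7
Drop 6: J rot0 at col 2 lands with bottom-row=7; cleared 0 line(s) (total 0); column heights now [0 2 9 8 8 5 2], max=9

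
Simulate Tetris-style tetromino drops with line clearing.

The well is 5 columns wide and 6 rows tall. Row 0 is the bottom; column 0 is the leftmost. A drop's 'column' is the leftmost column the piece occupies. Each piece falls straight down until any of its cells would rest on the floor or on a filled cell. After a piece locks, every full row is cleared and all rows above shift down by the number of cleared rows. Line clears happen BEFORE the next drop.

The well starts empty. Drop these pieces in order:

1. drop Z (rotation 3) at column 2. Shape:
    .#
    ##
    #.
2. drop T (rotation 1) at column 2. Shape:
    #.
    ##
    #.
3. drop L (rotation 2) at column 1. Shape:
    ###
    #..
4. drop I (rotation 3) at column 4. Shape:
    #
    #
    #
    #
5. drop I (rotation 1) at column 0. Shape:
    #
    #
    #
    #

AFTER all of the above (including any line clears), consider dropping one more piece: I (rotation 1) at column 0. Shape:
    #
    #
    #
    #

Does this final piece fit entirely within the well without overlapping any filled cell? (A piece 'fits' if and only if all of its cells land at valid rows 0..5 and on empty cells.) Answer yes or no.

Drop 1: Z rot3 at col 2 lands with bottom-row=0; cleared 0 line(s) (total 0); column heights now [0 0 2 3 0], max=3
Drop 2: T rot1 at col 2 lands with bottom-row=2; cleared 0 line(s) (total 0); column heights now [0 0 5 4 0], max=5
Drop 3: L rot2 at col 1 lands with bottom-row=4; cleared 0 line(s) (total 0); column heights now [0 6 6 6 0], max=6
Drop 4: I rot3 at col 4 lands with bottom-row=0; cleared 0 line(s) (total 0); column heights now [0 6 6 6 4], max=6
Drop 5: I rot1 at col 0 lands with bottom-row=0; cleared 0 line(s) (total 0); column heights now [4 6 6 6 4], max=6
Test piece I rot1 at col 0 (width 1): heights before test = [4 6 6 6 4]; fits = False

Answer: no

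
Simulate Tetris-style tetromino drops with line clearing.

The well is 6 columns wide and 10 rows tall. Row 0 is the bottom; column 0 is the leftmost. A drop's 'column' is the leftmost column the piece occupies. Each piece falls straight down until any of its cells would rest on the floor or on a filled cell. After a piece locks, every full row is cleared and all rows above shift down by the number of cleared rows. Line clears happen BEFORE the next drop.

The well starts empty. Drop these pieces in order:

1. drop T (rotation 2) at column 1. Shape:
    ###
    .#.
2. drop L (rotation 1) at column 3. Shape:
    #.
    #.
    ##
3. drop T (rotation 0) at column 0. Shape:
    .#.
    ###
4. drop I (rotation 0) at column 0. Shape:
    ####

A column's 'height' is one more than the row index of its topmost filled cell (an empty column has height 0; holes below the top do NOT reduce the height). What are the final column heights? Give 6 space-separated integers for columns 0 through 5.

Drop 1: T rot2 at col 1 lands with bottom-row=0; cleared 0 line(s) (total 0); column heights now [0 2 2 2 0 0], max=2
Drop 2: L rot1 at col 3 lands with bottom-row=2; cleared 0 line(s) (total 0); column heights now [0 2 2 5 3 0], max=5
Drop 3: T rot0 at col 0 lands with bottom-row=2; cleared 0 line(s) (total 0); column heights now [3 4 3 5 3 0], max=5
Drop 4: I rot0 at col 0 lands with bottom-row=5; cleared 0 line(s) (total 0); column heights now [6 6 6 6 3 0], max=6

Answer: 6 6 6 6 3 0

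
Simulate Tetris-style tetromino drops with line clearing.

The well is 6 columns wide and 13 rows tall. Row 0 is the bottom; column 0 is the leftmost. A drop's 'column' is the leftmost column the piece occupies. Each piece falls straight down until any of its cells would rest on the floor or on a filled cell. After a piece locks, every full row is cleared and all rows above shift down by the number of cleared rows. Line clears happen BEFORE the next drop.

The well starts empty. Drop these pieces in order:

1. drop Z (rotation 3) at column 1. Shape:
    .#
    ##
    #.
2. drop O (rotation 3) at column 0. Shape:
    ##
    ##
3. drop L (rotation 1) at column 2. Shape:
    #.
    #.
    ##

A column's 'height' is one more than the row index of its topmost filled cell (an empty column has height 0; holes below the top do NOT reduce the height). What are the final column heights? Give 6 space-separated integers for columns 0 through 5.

Drop 1: Z rot3 at col 1 lands with bottom-row=0; cleared 0 line(s) (total 0); column heights now [0 2 3 0 0 0], max=3
Drop 2: O rot3 at col 0 lands with bottom-row=2; cleared 0 line(s) (total 0); column heights now [4 4 3 0 0 0], max=4
Drop 3: L rot1 at col 2 lands with bottom-row=3; cleared 0 line(s) (total 0); column heights now [4 4 6 4 0 0], max=6

Answer: 4 4 6 4 0 0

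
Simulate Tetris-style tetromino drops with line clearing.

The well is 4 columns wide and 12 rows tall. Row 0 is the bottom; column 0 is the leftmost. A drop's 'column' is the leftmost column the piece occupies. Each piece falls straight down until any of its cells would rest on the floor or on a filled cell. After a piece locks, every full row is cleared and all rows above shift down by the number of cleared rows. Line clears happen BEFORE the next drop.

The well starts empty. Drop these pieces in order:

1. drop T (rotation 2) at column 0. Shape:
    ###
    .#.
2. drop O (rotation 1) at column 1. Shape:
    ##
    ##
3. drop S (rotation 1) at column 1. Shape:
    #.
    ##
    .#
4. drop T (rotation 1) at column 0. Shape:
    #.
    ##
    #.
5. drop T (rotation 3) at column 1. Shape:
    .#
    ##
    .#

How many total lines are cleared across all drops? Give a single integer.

Answer: 0

Derivation:
Drop 1: T rot2 at col 0 lands with bottom-row=0; cleared 0 line(s) (total 0); column heights now [2 2 2 0], max=2
Drop 2: O rot1 at col 1 lands with bottom-row=2; cleared 0 line(s) (total 0); column heights now [2 4 4 0], max=4
Drop 3: S rot1 at col 1 lands with bottom-row=4; cleared 0 line(s) (total 0); column heights now [2 7 6 0], max=7
Drop 4: T rot1 at col 0 lands with bottom-row=6; cleared 0 line(s) (total 0); column heights now [9 8 6 0], max=9
Drop 5: T rot3 at col 1 lands with bottom-row=7; cleared 0 line(s) (total 0); column heights now [9 9 10 0], max=10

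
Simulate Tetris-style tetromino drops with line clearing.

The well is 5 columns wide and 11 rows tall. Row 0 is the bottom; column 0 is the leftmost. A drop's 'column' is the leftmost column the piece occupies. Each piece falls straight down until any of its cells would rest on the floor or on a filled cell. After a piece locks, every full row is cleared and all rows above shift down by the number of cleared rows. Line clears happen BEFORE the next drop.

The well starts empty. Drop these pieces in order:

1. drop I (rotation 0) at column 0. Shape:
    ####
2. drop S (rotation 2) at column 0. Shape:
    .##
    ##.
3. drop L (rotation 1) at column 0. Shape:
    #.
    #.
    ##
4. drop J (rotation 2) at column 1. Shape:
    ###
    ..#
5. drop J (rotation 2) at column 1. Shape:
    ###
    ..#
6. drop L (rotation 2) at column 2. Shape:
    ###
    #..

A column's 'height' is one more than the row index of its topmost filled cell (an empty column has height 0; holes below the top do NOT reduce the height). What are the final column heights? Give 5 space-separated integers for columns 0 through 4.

Answer: 6 7 9 9 9

Derivation:
Drop 1: I rot0 at col 0 lands with bottom-row=0; cleared 0 line(s) (total 0); column heights now [1 1 1 1 0], max=1
Drop 2: S rot2 at col 0 lands with bottom-row=1; cleared 0 line(s) (total 0); column heights now [2 3 3 1 0], max=3
Drop 3: L rot1 at col 0 lands with bottom-row=3; cleared 0 line(s) (total 0); column heights now [6 4 3 1 0], max=6
Drop 4: J rot2 at col 1 lands with bottom-row=3; cleared 0 line(s) (total 0); column heights now [6 5 5 5 0], max=6
Drop 5: J rot2 at col 1 lands with bottom-row=5; cleared 0 line(s) (total 0); column heights now [6 7 7 7 0], max=7
Drop 6: L rot2 at col 2 lands with bottom-row=7; cleared 0 line(s) (total 0); column heights now [6 7 9 9 9], max=9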